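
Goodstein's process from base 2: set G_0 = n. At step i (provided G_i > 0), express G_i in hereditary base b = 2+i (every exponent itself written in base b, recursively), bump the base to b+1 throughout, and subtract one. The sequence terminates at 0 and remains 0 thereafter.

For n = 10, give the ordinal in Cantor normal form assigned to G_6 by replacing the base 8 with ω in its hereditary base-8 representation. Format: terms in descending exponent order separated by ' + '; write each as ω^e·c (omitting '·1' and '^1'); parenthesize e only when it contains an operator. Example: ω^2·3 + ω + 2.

base 2: 10 = 2^(2 + 1) + 2; at 3: 3^(3 + 1) + 3 = 84; next = 83
base 3: 83 = 3^(3 + 1) + 2; at 4: 4^(4 + 1) + 2 = 1026; next = 1025
base 4: 1025 = 4^(4 + 1) + 1; at 5: 5^(5 + 1) + 1 = 15626; next = 15625
base 5: 15625 = 5^(5 + 1); at 6: 6^(6 + 1) = 279936; next = 279935
base 6: 279935 = 5·6^6 + 5·6^5 + 5·6^4 + 5·6^3 + 5·6^2 + 5·6 + 5; at 7: 5·7^7 + 5·7^5 + 5·7^4 + 5·7^3 + 5·7^2 + 5·7 + 5 = 4215755; next = 4215754
base 7: 4215754 = 5·7^7 + 5·7^5 + 5·7^4 + 5·7^3 + 5·7^2 + 5·7 + 4; at 8: 5·8^8 + 5·8^5 + 5·8^4 + 5·8^3 + 5·8^2 + 5·8 + 4 = 84073324; next = 84073323
base 8: 84073323 = 5·8^8 + 5·8^5 + 5·8^4 + 5·8^3 + 5·8^2 + 5·8 + 3; at 9: 5·9^9 + 5·9^5 + 5·9^4 + 5·9^3 + 5·9^2 + 5·9 + 3 = 1937434593; next = 1937434592

ω^ω·5 + ω^5·5 + ω^4·5 + ω^3·5 + ω^2·5 + ω·5 + 3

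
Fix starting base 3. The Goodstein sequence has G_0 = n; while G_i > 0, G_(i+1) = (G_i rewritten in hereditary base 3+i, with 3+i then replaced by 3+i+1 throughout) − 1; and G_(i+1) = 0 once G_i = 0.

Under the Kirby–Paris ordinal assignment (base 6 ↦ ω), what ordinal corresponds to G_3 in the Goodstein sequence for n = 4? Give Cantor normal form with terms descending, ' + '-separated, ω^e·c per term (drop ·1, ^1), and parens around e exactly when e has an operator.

3

G_0=4  [base 3] 3 + 1  →[3↦4]→  4 + 1 = 5  −1 ⇒ G_1=4
G_1=4  [base 4] 4  →[4↦5]→  5 = 5  −1 ⇒ G_2=4
G_2=4  [base 5] 4  →[5↦6]→  4 = 4  −1 ⇒ G_3=3
G_3=3  [base 6] 3  →[6↦7]→  3 = 3  −1 ⇒ G_4=2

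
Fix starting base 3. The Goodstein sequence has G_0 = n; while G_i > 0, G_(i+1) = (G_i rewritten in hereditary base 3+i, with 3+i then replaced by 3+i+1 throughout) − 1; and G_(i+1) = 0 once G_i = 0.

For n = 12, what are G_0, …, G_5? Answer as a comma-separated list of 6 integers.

12, 19, 27, 37, 49, 63

(0) 12|_3 = 3^2 + 3 ↦ 4^2 + 4|_4 = 20 ⇒ 19
(1) 19|_4 = 4^2 + 3 ↦ 5^2 + 3|_5 = 28 ⇒ 27
(2) 27|_5 = 5^2 + 2 ↦ 6^2 + 2|_6 = 38 ⇒ 37
(3) 37|_6 = 6^2 + 1 ↦ 7^2 + 1|_7 = 50 ⇒ 49
(4) 49|_7 = 7^2 ↦ 8^2|_8 = 64 ⇒ 63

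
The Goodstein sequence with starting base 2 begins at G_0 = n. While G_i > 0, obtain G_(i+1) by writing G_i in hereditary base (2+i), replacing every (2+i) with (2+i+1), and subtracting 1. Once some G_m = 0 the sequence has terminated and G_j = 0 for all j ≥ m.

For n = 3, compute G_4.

step 0: 3 = 2 + 1; sub 3 for 2: 3 + 1; = 4; G_1 = 4−1 = 3
step 1: 3 = 3; sub 4 for 3: 4; = 4; G_2 = 4−1 = 3
step 2: 3 = 3; sub 5 for 4: 3; = 3; G_3 = 3−1 = 2
step 3: 2 = 2; sub 6 for 5: 2; = 2; G_4 = 2−1 = 1
step 4: 1 = 1; sub 7 for 6: 1; = 1; G_5 = 1−1 = 0

1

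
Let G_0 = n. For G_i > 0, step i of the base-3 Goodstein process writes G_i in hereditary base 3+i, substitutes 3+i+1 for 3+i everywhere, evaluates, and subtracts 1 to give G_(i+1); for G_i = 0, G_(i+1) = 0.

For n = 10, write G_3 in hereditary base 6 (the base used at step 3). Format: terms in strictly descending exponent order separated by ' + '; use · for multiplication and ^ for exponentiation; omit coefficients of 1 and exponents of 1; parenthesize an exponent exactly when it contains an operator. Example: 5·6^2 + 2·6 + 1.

(0) 10|_3 = 3^2 + 1 ↦ 4^2 + 1|_4 = 17 ⇒ 16
(1) 16|_4 = 4^2 ↦ 5^2|_5 = 25 ⇒ 24
(2) 24|_5 = 4·5 + 4 ↦ 4·6 + 4|_6 = 28 ⇒ 27
(3) 27|_6 = 4·6 + 3 ↦ 4·7 + 3|_7 = 31 ⇒ 30

4·6 + 3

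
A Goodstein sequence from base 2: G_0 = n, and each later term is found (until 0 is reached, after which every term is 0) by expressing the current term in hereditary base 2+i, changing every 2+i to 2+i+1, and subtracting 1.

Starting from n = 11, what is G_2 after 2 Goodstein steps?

1027

[0] 11 ≡ 2^(2 + 1) + 2 + 1 (base 2). Lift 3: 85. −1: 84.
[1] 84 ≡ 3^(3 + 1) + 3 (base 3). Lift 4: 1028. −1: 1027.
[2] 1027 ≡ 4^(4 + 1) + 3 (base 4). Lift 5: 15628. −1: 15627.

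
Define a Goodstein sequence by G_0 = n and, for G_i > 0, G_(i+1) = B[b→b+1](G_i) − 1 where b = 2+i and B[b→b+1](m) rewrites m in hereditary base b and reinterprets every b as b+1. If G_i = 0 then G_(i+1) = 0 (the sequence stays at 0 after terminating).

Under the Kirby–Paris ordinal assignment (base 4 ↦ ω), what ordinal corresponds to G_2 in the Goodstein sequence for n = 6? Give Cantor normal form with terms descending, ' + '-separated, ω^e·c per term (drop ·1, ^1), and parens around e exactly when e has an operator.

G_0=6  [base 2] 2^2 + 2  →[2↦3]→  3^3 + 3 = 30  −1 ⇒ G_1=29
G_1=29  [base 3] 3^3 + 2  →[3↦4]→  4^4 + 2 = 258  −1 ⇒ G_2=257
G_2=257  [base 4] 4^4 + 1  →[4↦5]→  5^5 + 1 = 3126  −1 ⇒ G_3=3125

ω^ω + 1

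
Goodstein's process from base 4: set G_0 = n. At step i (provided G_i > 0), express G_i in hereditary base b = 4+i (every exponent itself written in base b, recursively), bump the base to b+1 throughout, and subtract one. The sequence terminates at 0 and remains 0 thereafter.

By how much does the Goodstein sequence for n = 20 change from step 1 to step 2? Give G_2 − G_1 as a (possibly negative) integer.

G_0 = 20. HB_4(20) = 4^2 + 4. Bump = 30. G_1 = 29.
G_1 = 29. HB_5(29) = 5^2 + 4. Bump = 40. G_2 = 39.

10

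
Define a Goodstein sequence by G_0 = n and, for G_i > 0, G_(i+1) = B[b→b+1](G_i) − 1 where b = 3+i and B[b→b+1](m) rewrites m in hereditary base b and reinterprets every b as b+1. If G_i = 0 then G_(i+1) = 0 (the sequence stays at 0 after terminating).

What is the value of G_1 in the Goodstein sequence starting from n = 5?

G_0 = 5. HB_3(5) = 3 + 2. Bump = 6. G_1 = 5.
G_1 = 5. HB_4(5) = 4 + 1. Bump = 6. G_2 = 5.

5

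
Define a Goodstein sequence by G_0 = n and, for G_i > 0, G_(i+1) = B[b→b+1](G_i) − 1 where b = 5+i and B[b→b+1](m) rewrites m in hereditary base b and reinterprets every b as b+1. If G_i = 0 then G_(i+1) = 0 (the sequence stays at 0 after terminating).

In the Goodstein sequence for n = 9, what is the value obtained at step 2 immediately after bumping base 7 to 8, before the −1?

(0) 9|_5 = 5 + 4 ↦ 6 + 4|_6 = 10 ⇒ 9
(1) 9|_6 = 6 + 3 ↦ 7 + 3|_7 = 10 ⇒ 9
(2) 9|_7 = 7 + 2 ↦ 8 + 2|_8 = 10 ⇒ 9

10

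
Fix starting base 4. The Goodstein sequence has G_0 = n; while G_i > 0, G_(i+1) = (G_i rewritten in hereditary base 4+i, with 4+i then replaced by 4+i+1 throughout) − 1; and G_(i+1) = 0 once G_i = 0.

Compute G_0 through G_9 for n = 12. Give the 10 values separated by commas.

base 4: 12 = 3·4; at 5: 3·5 = 15; next = 14
base 5: 14 = 2·5 + 4; at 6: 2·6 + 4 = 16; next = 15
base 6: 15 = 2·6 + 3; at 7: 2·7 + 3 = 17; next = 16
base 7: 16 = 2·7 + 2; at 8: 2·8 + 2 = 18; next = 17
base 8: 17 = 2·8 + 1; at 9: 2·9 + 1 = 19; next = 18
base 9: 18 = 2·9; at 10: 2·10 = 20; next = 19
base 10: 19 = 10 + 9; at 11: 11 + 9 = 20; next = 19
base 11: 19 = 11 + 8; at 12: 12 + 8 = 20; next = 19
base 12: 19 = 12 + 7; at 13: 13 + 7 = 20; next = 19

12, 14, 15, 16, 17, 18, 19, 19, 19, 19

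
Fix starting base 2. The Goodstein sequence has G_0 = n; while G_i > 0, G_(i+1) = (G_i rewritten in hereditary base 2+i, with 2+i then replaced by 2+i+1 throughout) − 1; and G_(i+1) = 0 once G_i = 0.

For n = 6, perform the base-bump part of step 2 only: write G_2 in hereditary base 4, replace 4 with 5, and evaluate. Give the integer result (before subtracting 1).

3126

base 2: 6 = 2^2 + 2; at 3: 3^3 + 3 = 30; next = 29
base 3: 29 = 3^3 + 2; at 4: 4^4 + 2 = 258; next = 257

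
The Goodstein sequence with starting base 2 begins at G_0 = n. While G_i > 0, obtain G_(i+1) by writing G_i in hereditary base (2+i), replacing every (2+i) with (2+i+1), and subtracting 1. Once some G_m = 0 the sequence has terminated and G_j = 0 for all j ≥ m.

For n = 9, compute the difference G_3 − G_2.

base 2: 9 = 2^(2 + 1) + 1; at 3: 3^(3 + 1) + 1 = 82; next = 81
base 3: 81 = 3^(3 + 1); at 4: 4^(4 + 1) = 1024; next = 1023
base 4: 1023 = 3·4^4 + 3·4^3 + 3·4^2 + 3·4 + 3; at 5: 3·5^5 + 3·5^3 + 3·5^2 + 3·5 + 3 = 9843; next = 9842

8819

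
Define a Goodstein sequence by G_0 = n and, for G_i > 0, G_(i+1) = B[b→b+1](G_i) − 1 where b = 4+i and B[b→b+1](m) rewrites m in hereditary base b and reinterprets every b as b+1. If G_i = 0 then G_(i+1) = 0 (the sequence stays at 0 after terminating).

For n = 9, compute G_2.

[0] 9 ≡ 2·4 + 1 (base 4). Lift 5: 11. −1: 10.
[1] 10 ≡ 2·5 (base 5). Lift 6: 12. −1: 11.
[2] 11 ≡ 6 + 5 (base 6). Lift 7: 12. −1: 11.

11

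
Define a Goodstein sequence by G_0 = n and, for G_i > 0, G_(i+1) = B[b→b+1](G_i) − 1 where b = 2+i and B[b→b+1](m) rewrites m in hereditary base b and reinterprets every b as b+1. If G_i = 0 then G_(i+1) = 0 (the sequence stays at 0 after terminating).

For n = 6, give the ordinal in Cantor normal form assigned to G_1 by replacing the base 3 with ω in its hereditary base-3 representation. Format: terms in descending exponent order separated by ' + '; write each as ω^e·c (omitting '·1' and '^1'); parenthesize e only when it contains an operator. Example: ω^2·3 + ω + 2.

ω^ω + 2

step 0: 6 = 2^2 + 2; sub 3 for 2: 3^3 + 3; = 30; G_1 = 30−1 = 29
step 1: 29 = 3^3 + 2; sub 4 for 3: 4^4 + 2; = 258; G_2 = 258−1 = 257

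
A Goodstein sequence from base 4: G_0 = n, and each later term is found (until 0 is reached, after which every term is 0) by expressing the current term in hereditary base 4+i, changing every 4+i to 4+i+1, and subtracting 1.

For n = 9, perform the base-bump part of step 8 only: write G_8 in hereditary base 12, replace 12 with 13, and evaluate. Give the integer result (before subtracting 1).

11

[0] 9 ≡ 2·4 + 1 (base 4). Lift 5: 11. −1: 10.
[1] 10 ≡ 2·5 (base 5). Lift 6: 12. −1: 11.
[2] 11 ≡ 6 + 5 (base 6). Lift 7: 12. −1: 11.
[3] 11 ≡ 7 + 4 (base 7). Lift 8: 12. −1: 11.
[4] 11 ≡ 8 + 3 (base 8). Lift 9: 12. −1: 11.
[5] 11 ≡ 9 + 2 (base 9). Lift 10: 12. −1: 11.
[6] 11 ≡ 10 + 1 (base 10). Lift 11: 12. −1: 11.
[7] 11 ≡ 11 (base 11). Lift 12: 12. −1: 11.
[8] 11 ≡ 11 (base 12). Lift 13: 11. −1: 10.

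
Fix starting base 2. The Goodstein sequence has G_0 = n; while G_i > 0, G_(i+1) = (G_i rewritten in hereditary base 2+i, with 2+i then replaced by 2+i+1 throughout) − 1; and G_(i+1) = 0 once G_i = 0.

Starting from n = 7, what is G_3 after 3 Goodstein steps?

G_0 = 7. HB_2(7) = 2^2 + 2 + 1. Bump = 31. G_1 = 30.
G_1 = 30. HB_3(30) = 3^3 + 3. Bump = 260. G_2 = 259.
G_2 = 259. HB_4(259) = 4^4 + 3. Bump = 3128. G_3 = 3127.
G_3 = 3127. HB_5(3127) = 5^5 + 2. Bump = 46658. G_4 = 46657.

3127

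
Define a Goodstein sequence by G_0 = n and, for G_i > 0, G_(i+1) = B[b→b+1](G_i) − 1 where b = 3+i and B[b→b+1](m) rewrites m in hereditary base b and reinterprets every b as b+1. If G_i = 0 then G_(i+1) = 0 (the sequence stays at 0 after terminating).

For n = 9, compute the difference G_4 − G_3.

2

i=0: 9 = 3^2 (b=3); 3→4: 4^2 = 16; 16−1 = 15
i=1: 15 = 3·4 + 3 (b=4); 4→5: 3·5 + 3 = 18; 18−1 = 17
i=2: 17 = 3·5 + 2 (b=5); 5→6: 3·6 + 2 = 20; 20−1 = 19
i=3: 19 = 3·6 + 1 (b=6); 6→7: 3·7 + 1 = 22; 22−1 = 21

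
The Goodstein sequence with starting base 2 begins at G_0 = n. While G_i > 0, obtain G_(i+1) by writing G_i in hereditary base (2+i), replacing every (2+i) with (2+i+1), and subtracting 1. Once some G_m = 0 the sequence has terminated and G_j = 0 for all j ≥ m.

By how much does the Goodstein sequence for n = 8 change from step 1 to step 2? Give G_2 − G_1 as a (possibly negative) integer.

step 0: 8 = 2^(2 + 1); sub 3 for 2: 3^(3 + 1); = 81; G_1 = 81−1 = 80
step 1: 80 = 2·3^3 + 2·3^2 + 2·3 + 2; sub 4 for 3: 2·4^4 + 2·4^2 + 2·4 + 2; = 554; G_2 = 554−1 = 553

473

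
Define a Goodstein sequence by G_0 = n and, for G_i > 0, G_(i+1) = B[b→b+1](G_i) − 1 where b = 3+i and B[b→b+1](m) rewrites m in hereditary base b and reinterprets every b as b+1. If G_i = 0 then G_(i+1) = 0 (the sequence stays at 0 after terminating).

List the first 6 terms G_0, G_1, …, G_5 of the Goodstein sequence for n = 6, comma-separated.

G_0=6  [base 3] 2·3  →[3↦4]→  2·4 = 8  −1 ⇒ G_1=7
G_1=7  [base 4] 4 + 3  →[4↦5]→  5 + 3 = 8  −1 ⇒ G_2=7
G_2=7  [base 5] 5 + 2  →[5↦6]→  6 + 2 = 8  −1 ⇒ G_3=7
G_3=7  [base 6] 6 + 1  →[6↦7]→  7 + 1 = 8  −1 ⇒ G_4=7
G_4=7  [base 7] 7  →[7↦8]→  8 = 8  −1 ⇒ G_5=7

6, 7, 7, 7, 7, 7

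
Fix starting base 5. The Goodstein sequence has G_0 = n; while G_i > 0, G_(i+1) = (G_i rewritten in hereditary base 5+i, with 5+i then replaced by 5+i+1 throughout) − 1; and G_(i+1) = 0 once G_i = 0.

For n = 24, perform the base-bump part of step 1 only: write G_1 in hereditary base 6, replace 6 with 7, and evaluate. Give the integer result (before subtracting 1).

(0) 24|_5 = 4·5 + 4 ↦ 4·6 + 4|_6 = 28 ⇒ 27
(1) 27|_6 = 4·6 + 3 ↦ 4·7 + 3|_7 = 31 ⇒ 30

31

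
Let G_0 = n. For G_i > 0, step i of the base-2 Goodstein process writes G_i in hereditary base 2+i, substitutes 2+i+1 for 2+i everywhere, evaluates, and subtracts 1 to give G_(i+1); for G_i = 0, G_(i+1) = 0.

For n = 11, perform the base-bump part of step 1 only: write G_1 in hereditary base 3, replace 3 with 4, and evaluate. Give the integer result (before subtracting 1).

1028

G_0 = 11. HB_2(11) = 2^(2 + 1) + 2 + 1. Bump = 85. G_1 = 84.
G_1 = 84. HB_3(84) = 3^(3 + 1) + 3. Bump = 1028. G_2 = 1027.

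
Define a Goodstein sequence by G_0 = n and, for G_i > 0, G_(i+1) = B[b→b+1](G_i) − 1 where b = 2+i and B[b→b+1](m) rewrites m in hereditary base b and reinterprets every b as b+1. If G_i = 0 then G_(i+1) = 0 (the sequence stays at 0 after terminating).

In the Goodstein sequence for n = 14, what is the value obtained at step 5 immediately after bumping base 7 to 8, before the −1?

134404972

[0] 14 ≡ 2^(2 + 1) + 2^2 + 2 (base 2). Lift 3: 111. −1: 110.
[1] 110 ≡ 3^(3 + 1) + 3^3 + 2 (base 3). Lift 4: 1282. −1: 1281.
[2] 1281 ≡ 4^(4 + 1) + 4^4 + 1 (base 4). Lift 5: 18751. −1: 18750.
[3] 18750 ≡ 5^(5 + 1) + 5^5 (base 5). Lift 6: 326592. −1: 326591.
[4] 326591 ≡ 6^(6 + 1) + 5·6^5 + 5·6^4 + 5·6^3 + 5·6^2 + 5·6 + 5 (base 6). Lift 7: 5862841. −1: 5862840.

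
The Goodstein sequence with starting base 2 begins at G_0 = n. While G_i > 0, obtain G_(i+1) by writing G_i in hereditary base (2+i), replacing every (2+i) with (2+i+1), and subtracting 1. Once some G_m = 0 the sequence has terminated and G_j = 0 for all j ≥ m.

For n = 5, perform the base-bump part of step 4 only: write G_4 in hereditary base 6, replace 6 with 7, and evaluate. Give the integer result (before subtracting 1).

1198

[0] 5 ≡ 2^2 + 1 (base 2). Lift 3: 28. −1: 27.
[1] 27 ≡ 3^3 (base 3). Lift 4: 256. −1: 255.
[2] 255 ≡ 3·4^3 + 3·4^2 + 3·4 + 3 (base 4). Lift 5: 468. −1: 467.
[3] 467 ≡ 3·5^3 + 3·5^2 + 3·5 + 2 (base 5). Lift 6: 776. −1: 775.
[4] 775 ≡ 3·6^3 + 3·6^2 + 3·6 + 1 (base 6). Lift 7: 1198. −1: 1197.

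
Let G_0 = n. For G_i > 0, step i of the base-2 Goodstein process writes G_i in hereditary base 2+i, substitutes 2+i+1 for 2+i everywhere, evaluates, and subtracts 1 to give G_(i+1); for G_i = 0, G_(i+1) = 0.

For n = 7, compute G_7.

37665879

(0) 7|_2 = 2^2 + 2 + 1 ↦ 3^3 + 3 + 1|_3 = 31 ⇒ 30
(1) 30|_3 = 3^3 + 3 ↦ 4^4 + 4|_4 = 260 ⇒ 259
(2) 259|_4 = 4^4 + 3 ↦ 5^5 + 3|_5 = 3128 ⇒ 3127
(3) 3127|_5 = 5^5 + 2 ↦ 6^6 + 2|_6 = 46658 ⇒ 46657
(4) 46657|_6 = 6^6 + 1 ↦ 7^7 + 1|_7 = 823544 ⇒ 823543
(5) 823543|_7 = 7^7 ↦ 8^8|_8 = 16777216 ⇒ 16777215
(6) 16777215|_8 = 7·8^7 + 7·8^6 + 7·8^5 + 7·8^4 + 7·8^3 + 7·8^2 + 7·8 + 7 ↦ 7·9^7 + 7·9^6 + 7·9^5 + 7·9^4 + 7·9^3 + 7·9^2 + 7·9 + 7|_9 = 37665880 ⇒ 37665879
(7) 37665879|_9 = 7·9^7 + 7·9^6 + 7·9^5 + 7·9^4 + 7·9^3 + 7·9^2 + 7·9 + 6 ↦ 7·10^7 + 7·10^6 + 7·10^5 + 7·10^4 + 7·10^3 + 7·10^2 + 7·10 + 6|_10 = 77777776 ⇒ 77777775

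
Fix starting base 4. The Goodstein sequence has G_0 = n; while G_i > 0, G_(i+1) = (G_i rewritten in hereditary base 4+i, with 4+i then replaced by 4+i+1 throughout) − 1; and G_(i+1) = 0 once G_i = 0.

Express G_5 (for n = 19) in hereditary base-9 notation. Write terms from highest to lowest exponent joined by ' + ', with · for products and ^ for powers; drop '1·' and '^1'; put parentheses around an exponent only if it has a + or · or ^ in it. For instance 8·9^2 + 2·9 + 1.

G_0 = 19. HB_4(19) = 4^2 + 3. Bump = 28. G_1 = 27.
G_1 = 27. HB_5(27) = 5^2 + 2. Bump = 38. G_2 = 37.
G_2 = 37. HB_6(37) = 6^2 + 1. Bump = 50. G_3 = 49.
G_3 = 49. HB_7(49) = 7^2. Bump = 64. G_4 = 63.
G_4 = 63. HB_8(63) = 7·8 + 7. Bump = 70. G_5 = 69.
G_5 = 69. HB_9(69) = 7·9 + 6. Bump = 76. G_6 = 75.

7·9 + 6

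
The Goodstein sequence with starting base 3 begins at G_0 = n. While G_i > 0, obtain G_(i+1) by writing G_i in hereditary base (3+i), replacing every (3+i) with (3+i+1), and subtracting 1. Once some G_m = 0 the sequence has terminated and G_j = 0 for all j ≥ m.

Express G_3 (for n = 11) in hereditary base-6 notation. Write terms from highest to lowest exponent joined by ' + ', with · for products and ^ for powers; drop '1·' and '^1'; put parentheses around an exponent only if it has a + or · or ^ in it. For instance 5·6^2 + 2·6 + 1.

5·6 + 5

[0] 11 ≡ 3^2 + 2 (base 3). Lift 4: 18. −1: 17.
[1] 17 ≡ 4^2 + 1 (base 4). Lift 5: 26. −1: 25.
[2] 25 ≡ 5^2 (base 5). Lift 6: 36. −1: 35.
[3] 35 ≡ 5·6 + 5 (base 6). Lift 7: 40. −1: 39.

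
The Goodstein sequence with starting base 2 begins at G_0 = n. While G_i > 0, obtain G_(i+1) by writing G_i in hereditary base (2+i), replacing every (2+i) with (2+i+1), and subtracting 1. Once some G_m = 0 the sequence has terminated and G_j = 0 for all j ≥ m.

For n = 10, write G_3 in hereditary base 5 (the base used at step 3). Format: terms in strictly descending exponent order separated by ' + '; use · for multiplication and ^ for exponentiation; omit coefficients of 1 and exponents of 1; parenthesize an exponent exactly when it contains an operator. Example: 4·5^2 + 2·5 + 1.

5^(5 + 1)

base 2: 10 = 2^(2 + 1) + 2; at 3: 3^(3 + 1) + 3 = 84; next = 83
base 3: 83 = 3^(3 + 1) + 2; at 4: 4^(4 + 1) + 2 = 1026; next = 1025
base 4: 1025 = 4^(4 + 1) + 1; at 5: 5^(5 + 1) + 1 = 15626; next = 15625
base 5: 15625 = 5^(5 + 1); at 6: 6^(6 + 1) = 279936; next = 279935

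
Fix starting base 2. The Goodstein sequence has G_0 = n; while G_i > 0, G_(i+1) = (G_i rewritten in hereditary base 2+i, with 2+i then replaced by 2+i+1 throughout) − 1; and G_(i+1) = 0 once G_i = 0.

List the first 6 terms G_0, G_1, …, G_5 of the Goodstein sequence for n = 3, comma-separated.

step 0: 3 = 2 + 1; sub 3 for 2: 3 + 1; = 4; G_1 = 4−1 = 3
step 1: 3 = 3; sub 4 for 3: 4; = 4; G_2 = 4−1 = 3
step 2: 3 = 3; sub 5 for 4: 3; = 3; G_3 = 3−1 = 2
step 3: 2 = 2; sub 6 for 5: 2; = 2; G_4 = 2−1 = 1
step 4: 1 = 1; sub 7 for 6: 1; = 1; G_5 = 1−1 = 0

3, 3, 3, 2, 1, 0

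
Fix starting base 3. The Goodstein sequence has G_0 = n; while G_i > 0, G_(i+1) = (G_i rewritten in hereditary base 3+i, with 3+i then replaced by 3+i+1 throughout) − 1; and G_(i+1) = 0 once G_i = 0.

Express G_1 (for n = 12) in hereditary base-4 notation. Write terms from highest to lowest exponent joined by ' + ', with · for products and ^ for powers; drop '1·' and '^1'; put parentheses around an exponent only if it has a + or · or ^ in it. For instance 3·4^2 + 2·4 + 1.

base 3: 12 = 3^2 + 3; at 4: 4^2 + 4 = 20; next = 19
base 4: 19 = 4^2 + 3; at 5: 5^2 + 3 = 28; next = 27

4^2 + 3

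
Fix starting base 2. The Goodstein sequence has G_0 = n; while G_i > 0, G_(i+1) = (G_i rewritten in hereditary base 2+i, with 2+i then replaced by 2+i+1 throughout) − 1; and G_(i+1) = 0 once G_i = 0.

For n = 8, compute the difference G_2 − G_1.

G_0=8  [base 2] 2^(2 + 1)  →[2↦3]→  3^(3 + 1) = 81  −1 ⇒ G_1=80
G_1=80  [base 3] 2·3^3 + 2·3^2 + 2·3 + 2  →[3↦4]→  2·4^4 + 2·4^2 + 2·4 + 2 = 554  −1 ⇒ G_2=553

473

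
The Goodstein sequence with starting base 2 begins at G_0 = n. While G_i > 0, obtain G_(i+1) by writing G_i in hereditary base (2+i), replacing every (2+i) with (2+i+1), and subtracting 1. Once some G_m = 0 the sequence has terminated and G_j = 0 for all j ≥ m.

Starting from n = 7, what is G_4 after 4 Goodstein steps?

46657

7 —HB2→ 2^2 + 2 + 1 —bump→ 3^3 + 3 + 1 = 31 —(−1)→ 30
30 —HB3→ 3^3 + 3 —bump→ 4^4 + 4 = 260 —(−1)→ 259
259 —HB4→ 4^4 + 3 —bump→ 5^5 + 3 = 3128 —(−1)→ 3127
3127 —HB5→ 5^5 + 2 —bump→ 6^6 + 2 = 46658 —(−1)→ 46657
46657 —HB6→ 6^6 + 1 —bump→ 7^7 + 1 = 823544 —(−1)→ 823543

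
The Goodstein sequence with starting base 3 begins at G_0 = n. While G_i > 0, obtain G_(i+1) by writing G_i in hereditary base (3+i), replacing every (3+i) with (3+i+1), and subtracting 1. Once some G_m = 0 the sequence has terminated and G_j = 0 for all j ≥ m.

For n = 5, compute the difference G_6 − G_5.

5 —HB3→ 3 + 2 —bump→ 4 + 2 = 6 —(−1)→ 5
5 —HB4→ 4 + 1 —bump→ 5 + 1 = 6 —(−1)→ 5
5 —HB5→ 5 —bump→ 6 = 6 —(−1)→ 5
5 —HB6→ 5 —bump→ 5 = 5 —(−1)→ 4
4 —HB7→ 4 —bump→ 4 = 4 —(−1)→ 3
3 —HB8→ 3 —bump→ 3 = 3 —(−1)→ 2

-1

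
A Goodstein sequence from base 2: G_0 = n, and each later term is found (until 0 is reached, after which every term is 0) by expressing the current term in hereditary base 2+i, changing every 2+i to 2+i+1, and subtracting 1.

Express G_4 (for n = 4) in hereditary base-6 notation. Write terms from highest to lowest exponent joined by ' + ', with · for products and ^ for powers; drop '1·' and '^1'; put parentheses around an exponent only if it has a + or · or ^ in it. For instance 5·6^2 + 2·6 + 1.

2·6^2 + 6 + 5

i=0: 4 = 2^2 (b=2); 2→3: 3^3 = 27; 27−1 = 26
i=1: 26 = 2·3^2 + 2·3 + 2 (b=3); 3→4: 2·4^2 + 2·4 + 2 = 42; 42−1 = 41
i=2: 41 = 2·4^2 + 2·4 + 1 (b=4); 4→5: 2·5^2 + 2·5 + 1 = 61; 61−1 = 60
i=3: 60 = 2·5^2 + 2·5 (b=5); 5→6: 2·6^2 + 2·6 = 84; 84−1 = 83
i=4: 83 = 2·6^2 + 6 + 5 (b=6); 6→7: 2·7^2 + 7 + 5 = 110; 110−1 = 109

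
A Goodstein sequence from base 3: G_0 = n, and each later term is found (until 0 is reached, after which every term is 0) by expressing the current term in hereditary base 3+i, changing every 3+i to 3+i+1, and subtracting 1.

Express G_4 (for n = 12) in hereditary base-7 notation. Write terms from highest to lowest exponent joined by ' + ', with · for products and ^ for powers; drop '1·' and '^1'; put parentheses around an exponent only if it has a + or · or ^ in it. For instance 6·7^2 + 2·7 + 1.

7^2

12 —HB3→ 3^2 + 3 —bump→ 4^2 + 4 = 20 —(−1)→ 19
19 —HB4→ 4^2 + 3 —bump→ 5^2 + 3 = 28 —(−1)→ 27
27 —HB5→ 5^2 + 2 —bump→ 6^2 + 2 = 38 —(−1)→ 37
37 —HB6→ 6^2 + 1 —bump→ 7^2 + 1 = 50 —(−1)→ 49
49 —HB7→ 7^2 —bump→ 8^2 = 64 —(−1)→ 63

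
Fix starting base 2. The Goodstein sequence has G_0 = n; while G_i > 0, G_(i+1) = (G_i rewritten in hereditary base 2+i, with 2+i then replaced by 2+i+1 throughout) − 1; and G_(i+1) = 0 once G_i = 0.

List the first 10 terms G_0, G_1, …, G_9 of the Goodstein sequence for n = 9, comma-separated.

9, 81, 1023, 9842, 140743, 2471826, 50333399, 1162263921, 30000003325, 855935016215

step 0: 9 = 2^(2 + 1) + 1; sub 3 for 2: 3^(3 + 1) + 1; = 82; G_1 = 82−1 = 81
step 1: 81 = 3^(3 + 1); sub 4 for 3: 4^(4 + 1); = 1024; G_2 = 1024−1 = 1023
step 2: 1023 = 3·4^4 + 3·4^3 + 3·4^2 + 3·4 + 3; sub 5 for 4: 3·5^5 + 3·5^3 + 3·5^2 + 3·5 + 3; = 9843; G_3 = 9843−1 = 9842
step 3: 9842 = 3·5^5 + 3·5^3 + 3·5^2 + 3·5 + 2; sub 6 for 5: 3·6^6 + 3·6^3 + 3·6^2 + 3·6 + 2; = 140744; G_4 = 140744−1 = 140743
step 4: 140743 = 3·6^6 + 3·6^3 + 3·6^2 + 3·6 + 1; sub 7 for 6: 3·7^7 + 3·7^3 + 3·7^2 + 3·7 + 1; = 2471827; G_5 = 2471827−1 = 2471826
step 5: 2471826 = 3·7^7 + 3·7^3 + 3·7^2 + 3·7; sub 8 for 7: 3·8^8 + 3·8^3 + 3·8^2 + 3·8; = 50333400; G_6 = 50333400−1 = 50333399
step 6: 50333399 = 3·8^8 + 3·8^3 + 3·8^2 + 2·8 + 7; sub 9 for 8: 3·9^9 + 3·9^3 + 3·9^2 + 2·9 + 7; = 1162263922; G_7 = 1162263922−1 = 1162263921
step 7: 1162263921 = 3·9^9 + 3·9^3 + 3·9^2 + 2·9 + 6; sub 10 for 9: 3·10^10 + 3·10^3 + 3·10^2 + 2·10 + 6; = 30000003326; G_8 = 30000003326−1 = 30000003325
step 8: 30000003325 = 3·10^10 + 3·10^3 + 3·10^2 + 2·10 + 5; sub 11 for 10: 3·11^11 + 3·11^3 + 3·11^2 + 2·11 + 5; = 855935016216; G_9 = 855935016216−1 = 855935016215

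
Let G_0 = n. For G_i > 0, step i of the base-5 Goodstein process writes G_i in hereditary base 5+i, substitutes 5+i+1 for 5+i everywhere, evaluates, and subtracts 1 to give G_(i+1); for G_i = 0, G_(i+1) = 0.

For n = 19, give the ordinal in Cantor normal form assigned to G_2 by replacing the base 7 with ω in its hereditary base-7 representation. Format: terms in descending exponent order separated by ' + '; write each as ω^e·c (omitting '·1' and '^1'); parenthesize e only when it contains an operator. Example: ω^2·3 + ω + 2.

ω·3 + 2

G_0 = 19. HB_5(19) = 3·5 + 4. Bump = 22. G_1 = 21.
G_1 = 21. HB_6(21) = 3·6 + 3. Bump = 24. G_2 = 23.
G_2 = 23. HB_7(23) = 3·7 + 2. Bump = 26. G_3 = 25.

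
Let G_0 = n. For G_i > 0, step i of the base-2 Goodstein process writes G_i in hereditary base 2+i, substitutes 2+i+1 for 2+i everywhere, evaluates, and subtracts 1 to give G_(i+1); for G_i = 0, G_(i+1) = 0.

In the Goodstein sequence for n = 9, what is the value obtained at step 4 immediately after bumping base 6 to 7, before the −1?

2471827

[0] 9 ≡ 2^(2 + 1) + 1 (base 2). Lift 3: 82. −1: 81.
[1] 81 ≡ 3^(3 + 1) (base 3). Lift 4: 1024. −1: 1023.
[2] 1023 ≡ 3·4^4 + 3·4^3 + 3·4^2 + 3·4 + 3 (base 4). Lift 5: 9843. −1: 9842.
[3] 9842 ≡ 3·5^5 + 3·5^3 + 3·5^2 + 3·5 + 2 (base 5). Lift 6: 140744. −1: 140743.
[4] 140743 ≡ 3·6^6 + 3·6^3 + 3·6^2 + 3·6 + 1 (base 6). Lift 7: 2471827. −1: 2471826.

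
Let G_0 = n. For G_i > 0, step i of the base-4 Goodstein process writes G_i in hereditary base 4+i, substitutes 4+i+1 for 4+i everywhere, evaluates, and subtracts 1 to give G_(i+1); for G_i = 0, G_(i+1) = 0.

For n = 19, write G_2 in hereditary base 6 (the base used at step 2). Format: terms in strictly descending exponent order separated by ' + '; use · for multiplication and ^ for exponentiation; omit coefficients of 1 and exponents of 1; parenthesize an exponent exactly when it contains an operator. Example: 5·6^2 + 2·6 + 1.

6^2 + 1

step 0: 19 = 4^2 + 3; sub 5 for 4: 5^2 + 3; = 28; G_1 = 28−1 = 27
step 1: 27 = 5^2 + 2; sub 6 for 5: 6^2 + 2; = 38; G_2 = 38−1 = 37
step 2: 37 = 6^2 + 1; sub 7 for 6: 7^2 + 1; = 50; G_3 = 50−1 = 49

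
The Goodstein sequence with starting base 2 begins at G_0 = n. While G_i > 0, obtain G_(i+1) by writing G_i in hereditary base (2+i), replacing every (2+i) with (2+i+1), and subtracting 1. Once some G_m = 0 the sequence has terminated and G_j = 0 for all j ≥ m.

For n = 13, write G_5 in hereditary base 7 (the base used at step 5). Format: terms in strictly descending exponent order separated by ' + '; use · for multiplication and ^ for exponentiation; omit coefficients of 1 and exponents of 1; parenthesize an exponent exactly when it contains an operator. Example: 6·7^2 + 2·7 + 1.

base 2: 13 = 2^(2 + 1) + 2^2 + 1; at 3: 3^(3 + 1) + 3^3 + 1 = 109; next = 108
base 3: 108 = 3^(3 + 1) + 3^3; at 4: 4^(4 + 1) + 4^4 = 1280; next = 1279
base 4: 1279 = 4^(4 + 1) + 3·4^3 + 3·4^2 + 3·4 + 3; at 5: 5^(5 + 1) + 3·5^3 + 3·5^2 + 3·5 + 3 = 16093; next = 16092
base 5: 16092 = 5^(5 + 1) + 3·5^3 + 3·5^2 + 3·5 + 2; at 6: 6^(6 + 1) + 3·6^3 + 3·6^2 + 3·6 + 2 = 280712; next = 280711
base 6: 280711 = 6^(6 + 1) + 3·6^3 + 3·6^2 + 3·6 + 1; at 7: 7^(7 + 1) + 3·7^3 + 3·7^2 + 3·7 + 1 = 5765999; next = 5765998
base 7: 5765998 = 7^(7 + 1) + 3·7^3 + 3·7^2 + 3·7; at 8: 8^(8 + 1) + 3·8^3 + 3·8^2 + 3·8 = 134219480; next = 134219479

7^(7 + 1) + 3·7^3 + 3·7^2 + 3·7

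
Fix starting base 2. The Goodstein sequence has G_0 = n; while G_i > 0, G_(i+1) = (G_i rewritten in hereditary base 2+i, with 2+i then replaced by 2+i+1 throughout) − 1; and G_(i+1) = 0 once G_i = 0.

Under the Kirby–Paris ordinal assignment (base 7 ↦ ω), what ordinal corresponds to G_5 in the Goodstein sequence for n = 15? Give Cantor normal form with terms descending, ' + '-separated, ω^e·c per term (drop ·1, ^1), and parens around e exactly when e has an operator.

ω^(ω + 1) + ω^ω

step 0: 15 = 2^(2 + 1) + 2^2 + 2 + 1; sub 3 for 2: 3^(3 + 1) + 3^3 + 3 + 1; = 112; G_1 = 112−1 = 111
step 1: 111 = 3^(3 + 1) + 3^3 + 3; sub 4 for 3: 4^(4 + 1) + 4^4 + 4; = 1284; G_2 = 1284−1 = 1283
step 2: 1283 = 4^(4 + 1) + 4^4 + 3; sub 5 for 4: 5^(5 + 1) + 5^5 + 3; = 18753; G_3 = 18753−1 = 18752
step 3: 18752 = 5^(5 + 1) + 5^5 + 2; sub 6 for 5: 6^(6 + 1) + 6^6 + 2; = 326594; G_4 = 326594−1 = 326593
step 4: 326593 = 6^(6 + 1) + 6^6 + 1; sub 7 for 6: 7^(7 + 1) + 7^7 + 1; = 6588345; G_5 = 6588345−1 = 6588344
step 5: 6588344 = 7^(7 + 1) + 7^7; sub 8 for 7: 8^(8 + 1) + 8^8; = 150994944; G_6 = 150994944−1 = 150994943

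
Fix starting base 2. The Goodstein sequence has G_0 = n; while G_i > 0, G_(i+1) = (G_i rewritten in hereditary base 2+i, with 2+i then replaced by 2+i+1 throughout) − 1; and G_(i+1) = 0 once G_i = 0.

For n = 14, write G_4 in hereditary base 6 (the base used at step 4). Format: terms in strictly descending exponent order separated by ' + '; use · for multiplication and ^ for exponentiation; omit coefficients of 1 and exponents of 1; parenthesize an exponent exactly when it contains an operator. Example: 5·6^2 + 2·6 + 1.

6^(6 + 1) + 5·6^5 + 5·6^4 + 5·6^3 + 5·6^2 + 5·6 + 5

i=0: 14 = 2^(2 + 1) + 2^2 + 2 (b=2); 2→3: 3^(3 + 1) + 3^3 + 3 = 111; 111−1 = 110
i=1: 110 = 3^(3 + 1) + 3^3 + 2 (b=3); 3→4: 4^(4 + 1) + 4^4 + 2 = 1282; 1282−1 = 1281
i=2: 1281 = 4^(4 + 1) + 4^4 + 1 (b=4); 4→5: 5^(5 + 1) + 5^5 + 1 = 18751; 18751−1 = 18750
i=3: 18750 = 5^(5 + 1) + 5^5 (b=5); 5→6: 6^(6 + 1) + 6^6 = 326592; 326592−1 = 326591
i=4: 326591 = 6^(6 + 1) + 5·6^5 + 5·6^4 + 5·6^3 + 5·6^2 + 5·6 + 5 (b=6); 6→7: 7^(7 + 1) + 5·7^5 + 5·7^4 + 5·7^3 + 5·7^2 + 5·7 + 5 = 5862841; 5862841−1 = 5862840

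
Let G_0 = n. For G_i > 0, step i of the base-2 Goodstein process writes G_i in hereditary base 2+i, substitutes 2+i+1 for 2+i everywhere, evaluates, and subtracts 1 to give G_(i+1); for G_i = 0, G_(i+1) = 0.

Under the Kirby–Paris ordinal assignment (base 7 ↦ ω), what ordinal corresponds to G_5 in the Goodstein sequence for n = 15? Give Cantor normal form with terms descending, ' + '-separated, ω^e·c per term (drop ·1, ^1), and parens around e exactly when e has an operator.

ω^(ω + 1) + ω^ω

G_0=15  [base 2] 2^(2 + 1) + 2^2 + 2 + 1  →[2↦3]→  3^(3 + 1) + 3^3 + 3 + 1 = 112  −1 ⇒ G_1=111
G_1=111  [base 3] 3^(3 + 1) + 3^3 + 3  →[3↦4]→  4^(4 + 1) + 4^4 + 4 = 1284  −1 ⇒ G_2=1283
G_2=1283  [base 4] 4^(4 + 1) + 4^4 + 3  →[4↦5]→  5^(5 + 1) + 5^5 + 3 = 18753  −1 ⇒ G_3=18752
G_3=18752  [base 5] 5^(5 + 1) + 5^5 + 2  →[5↦6]→  6^(6 + 1) + 6^6 + 2 = 326594  −1 ⇒ G_4=326593
G_4=326593  [base 6] 6^(6 + 1) + 6^6 + 1  →[6↦7]→  7^(7 + 1) + 7^7 + 1 = 6588345  −1 ⇒ G_5=6588344
G_5=6588344  [base 7] 7^(7 + 1) + 7^7  →[7↦8]→  8^(8 + 1) + 8^8 = 150994944  −1 ⇒ G_6=150994943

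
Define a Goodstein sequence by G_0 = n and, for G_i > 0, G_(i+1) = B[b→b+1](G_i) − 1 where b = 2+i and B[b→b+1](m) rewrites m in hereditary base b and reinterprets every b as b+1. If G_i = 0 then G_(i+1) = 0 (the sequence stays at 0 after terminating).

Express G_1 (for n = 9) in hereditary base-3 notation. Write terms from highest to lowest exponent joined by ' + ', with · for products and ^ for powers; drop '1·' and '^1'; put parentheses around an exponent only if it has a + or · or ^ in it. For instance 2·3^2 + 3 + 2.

3^(3 + 1)

base 2: 9 = 2^(2 + 1) + 1; at 3: 3^(3 + 1) + 1 = 82; next = 81
base 3: 81 = 3^(3 + 1); at 4: 4^(4 + 1) = 1024; next = 1023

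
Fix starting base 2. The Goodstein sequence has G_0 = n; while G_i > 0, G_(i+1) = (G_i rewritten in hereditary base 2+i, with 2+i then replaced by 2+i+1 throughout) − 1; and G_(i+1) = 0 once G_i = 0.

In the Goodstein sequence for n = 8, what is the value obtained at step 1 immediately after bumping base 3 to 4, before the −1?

554

8 —HB2→ 2^(2 + 1) —bump→ 3^(3 + 1) = 81 —(−1)→ 80
80 —HB3→ 2·3^3 + 2·3^2 + 2·3 + 2 —bump→ 2·4^4 + 2·4^2 + 2·4 + 2 = 554 —(−1)→ 553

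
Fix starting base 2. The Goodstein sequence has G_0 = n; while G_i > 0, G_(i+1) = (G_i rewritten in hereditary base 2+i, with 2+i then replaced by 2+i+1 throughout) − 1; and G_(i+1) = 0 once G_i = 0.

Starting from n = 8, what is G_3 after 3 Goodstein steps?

8 —HB2→ 2^(2 + 1) —bump→ 3^(3 + 1) = 81 —(−1)→ 80
80 —HB3→ 2·3^3 + 2·3^2 + 2·3 + 2 —bump→ 2·4^4 + 2·4^2 + 2·4 + 2 = 554 —(−1)→ 553
553 —HB4→ 2·4^4 + 2·4^2 + 2·4 + 1 —bump→ 2·5^5 + 2·5^2 + 2·5 + 1 = 6311 —(−1)→ 6310
6310 —HB5→ 2·5^5 + 2·5^2 + 2·5 —bump→ 2·6^6 + 2·6^2 + 2·6 = 93396 —(−1)→ 93395

6310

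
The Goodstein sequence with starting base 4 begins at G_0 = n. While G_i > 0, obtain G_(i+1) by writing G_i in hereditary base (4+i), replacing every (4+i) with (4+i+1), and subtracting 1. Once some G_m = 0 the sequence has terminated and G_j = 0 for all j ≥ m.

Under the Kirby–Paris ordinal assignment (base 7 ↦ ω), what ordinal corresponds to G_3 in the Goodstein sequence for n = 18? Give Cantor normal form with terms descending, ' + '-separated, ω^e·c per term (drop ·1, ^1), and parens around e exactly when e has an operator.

ω·6 + 6

i=0: 18 = 4^2 + 2 (b=4); 4→5: 5^2 + 2 = 27; 27−1 = 26
i=1: 26 = 5^2 + 1 (b=5); 5→6: 6^2 + 1 = 37; 37−1 = 36
i=2: 36 = 6^2 (b=6); 6→7: 7^2 = 49; 49−1 = 48
i=3: 48 = 6·7 + 6 (b=7); 7→8: 6·8 + 6 = 54; 54−1 = 53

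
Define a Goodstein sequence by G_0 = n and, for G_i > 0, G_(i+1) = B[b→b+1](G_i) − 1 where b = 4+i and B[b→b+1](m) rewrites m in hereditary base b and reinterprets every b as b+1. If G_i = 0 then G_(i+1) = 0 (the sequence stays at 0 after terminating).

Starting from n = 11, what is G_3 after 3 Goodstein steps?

(0) 11|_4 = 2·4 + 3 ↦ 2·5 + 3|_5 = 13 ⇒ 12
(1) 12|_5 = 2·5 + 2 ↦ 2·6 + 2|_6 = 14 ⇒ 13
(2) 13|_6 = 2·6 + 1 ↦ 2·7 + 1|_7 = 15 ⇒ 14
(3) 14|_7 = 2·7 ↦ 2·8|_8 = 16 ⇒ 15

14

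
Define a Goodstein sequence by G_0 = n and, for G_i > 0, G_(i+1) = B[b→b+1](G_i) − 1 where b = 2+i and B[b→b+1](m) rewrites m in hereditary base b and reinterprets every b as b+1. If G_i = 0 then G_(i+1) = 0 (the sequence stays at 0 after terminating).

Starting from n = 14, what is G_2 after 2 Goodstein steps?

G_0=14  [base 2] 2^(2 + 1) + 2^2 + 2  →[2↦3]→  3^(3 + 1) + 3^3 + 3 = 111  −1 ⇒ G_1=110
G_1=110  [base 3] 3^(3 + 1) + 3^3 + 2  →[3↦4]→  4^(4 + 1) + 4^4 + 2 = 1282  −1 ⇒ G_2=1281

1281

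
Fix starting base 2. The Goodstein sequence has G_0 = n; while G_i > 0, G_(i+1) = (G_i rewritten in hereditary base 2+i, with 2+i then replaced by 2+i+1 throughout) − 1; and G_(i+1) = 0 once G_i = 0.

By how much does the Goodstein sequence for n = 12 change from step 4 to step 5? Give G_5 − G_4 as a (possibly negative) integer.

5484891

G_0 = 12. HB_2(12) = 2^(2 + 1) + 2^2. Bump = 108. G_1 = 107.
G_1 = 107. HB_3(107) = 3^(3 + 1) + 2·3^2 + 2·3 + 2. Bump = 1066. G_2 = 1065.
G_2 = 1065. HB_4(1065) = 4^(4 + 1) + 2·4^2 + 2·4 + 1. Bump = 15686. G_3 = 15685.
G_3 = 15685. HB_5(15685) = 5^(5 + 1) + 2·5^2 + 2·5. Bump = 280020. G_4 = 280019.
G_4 = 280019. HB_6(280019) = 6^(6 + 1) + 2·6^2 + 6 + 5. Bump = 5764911. G_5 = 5764910.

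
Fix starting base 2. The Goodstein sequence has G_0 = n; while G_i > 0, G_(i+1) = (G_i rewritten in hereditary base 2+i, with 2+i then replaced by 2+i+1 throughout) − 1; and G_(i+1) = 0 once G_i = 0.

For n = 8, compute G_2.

G_0=8  [base 2] 2^(2 + 1)  →[2↦3]→  3^(3 + 1) = 81  −1 ⇒ G_1=80
G_1=80  [base 3] 2·3^3 + 2·3^2 + 2·3 + 2  →[3↦4]→  2·4^4 + 2·4^2 + 2·4 + 2 = 554  −1 ⇒ G_2=553

553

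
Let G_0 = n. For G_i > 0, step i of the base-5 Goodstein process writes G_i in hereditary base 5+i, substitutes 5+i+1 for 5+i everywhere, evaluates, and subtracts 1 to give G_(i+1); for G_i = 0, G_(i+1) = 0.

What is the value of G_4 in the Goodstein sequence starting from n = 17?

(0) 17|_5 = 3·5 + 2 ↦ 3·6 + 2|_6 = 20 ⇒ 19
(1) 19|_6 = 3·6 + 1 ↦ 3·7 + 1|_7 = 22 ⇒ 21
(2) 21|_7 = 3·7 ↦ 3·8|_8 = 24 ⇒ 23
(3) 23|_8 = 2·8 + 7 ↦ 2·9 + 7|_9 = 25 ⇒ 24

24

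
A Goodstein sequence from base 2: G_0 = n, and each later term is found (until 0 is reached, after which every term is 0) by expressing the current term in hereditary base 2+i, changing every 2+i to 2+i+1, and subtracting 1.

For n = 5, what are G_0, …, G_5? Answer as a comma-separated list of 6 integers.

step 0: 5 = 2^2 + 1; sub 3 for 2: 3^3 + 1; = 28; G_1 = 28−1 = 27
step 1: 27 = 3^3; sub 4 for 3: 4^4; = 256; G_2 = 256−1 = 255
step 2: 255 = 3·4^3 + 3·4^2 + 3·4 + 3; sub 5 for 4: 3·5^3 + 3·5^2 + 3·5 + 3; = 468; G_3 = 468−1 = 467
step 3: 467 = 3·5^3 + 3·5^2 + 3·5 + 2; sub 6 for 5: 3·6^3 + 3·6^2 + 3·6 + 2; = 776; G_4 = 776−1 = 775
step 4: 775 = 3·6^3 + 3·6^2 + 3·6 + 1; sub 7 for 6: 3·7^3 + 3·7^2 + 3·7 + 1; = 1198; G_5 = 1198−1 = 1197

5, 27, 255, 467, 775, 1197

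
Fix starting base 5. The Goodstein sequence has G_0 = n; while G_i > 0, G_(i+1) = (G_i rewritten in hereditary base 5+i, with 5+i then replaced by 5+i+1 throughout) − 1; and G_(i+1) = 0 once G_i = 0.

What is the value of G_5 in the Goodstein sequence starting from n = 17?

25

G_0 = 17. HB_5(17) = 3·5 + 2. Bump = 20. G_1 = 19.
G_1 = 19. HB_6(19) = 3·6 + 1. Bump = 22. G_2 = 21.
G_2 = 21. HB_7(21) = 3·7. Bump = 24. G_3 = 23.
G_3 = 23. HB_8(23) = 2·8 + 7. Bump = 25. G_4 = 24.
G_4 = 24. HB_9(24) = 2·9 + 6. Bump = 26. G_5 = 25.
G_5 = 25. HB_10(25) = 2·10 + 5. Bump = 27. G_6 = 26.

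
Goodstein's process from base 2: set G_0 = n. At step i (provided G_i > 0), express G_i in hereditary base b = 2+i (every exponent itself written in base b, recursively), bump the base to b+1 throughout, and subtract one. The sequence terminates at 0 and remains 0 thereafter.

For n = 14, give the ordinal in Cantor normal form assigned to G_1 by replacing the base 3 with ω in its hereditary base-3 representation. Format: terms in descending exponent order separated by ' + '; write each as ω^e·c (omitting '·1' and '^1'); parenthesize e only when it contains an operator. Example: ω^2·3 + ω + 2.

ω^(ω + 1) + ω^ω + 2

base 2: 14 = 2^(2 + 1) + 2^2 + 2; at 3: 3^(3 + 1) + 3^3 + 3 = 111; next = 110
base 3: 110 = 3^(3 + 1) + 3^3 + 2; at 4: 4^(4 + 1) + 4^4 + 2 = 1282; next = 1281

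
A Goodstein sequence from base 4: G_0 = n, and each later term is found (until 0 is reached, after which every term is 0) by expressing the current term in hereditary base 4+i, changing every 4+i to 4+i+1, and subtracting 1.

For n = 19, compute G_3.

49

base 4: 19 = 4^2 + 3; at 5: 5^2 + 3 = 28; next = 27
base 5: 27 = 5^2 + 2; at 6: 6^2 + 2 = 38; next = 37
base 6: 37 = 6^2 + 1; at 7: 7^2 + 1 = 50; next = 49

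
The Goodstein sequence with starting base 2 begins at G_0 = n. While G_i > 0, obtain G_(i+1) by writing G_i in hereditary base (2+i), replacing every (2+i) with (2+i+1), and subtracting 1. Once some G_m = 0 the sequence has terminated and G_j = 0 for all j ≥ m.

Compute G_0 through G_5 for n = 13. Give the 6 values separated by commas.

13, 108, 1279, 16092, 280711, 5765998

[0] 13 ≡ 2^(2 + 1) + 2^2 + 1 (base 2). Lift 3: 109. −1: 108.
[1] 108 ≡ 3^(3 + 1) + 3^3 (base 3). Lift 4: 1280. −1: 1279.
[2] 1279 ≡ 4^(4 + 1) + 3·4^3 + 3·4^2 + 3·4 + 3 (base 4). Lift 5: 16093. −1: 16092.
[3] 16092 ≡ 5^(5 + 1) + 3·5^3 + 3·5^2 + 3·5 + 2 (base 5). Lift 6: 280712. −1: 280711.
[4] 280711 ≡ 6^(6 + 1) + 3·6^3 + 3·6^2 + 3·6 + 1 (base 6). Lift 7: 5765999. −1: 5765998.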